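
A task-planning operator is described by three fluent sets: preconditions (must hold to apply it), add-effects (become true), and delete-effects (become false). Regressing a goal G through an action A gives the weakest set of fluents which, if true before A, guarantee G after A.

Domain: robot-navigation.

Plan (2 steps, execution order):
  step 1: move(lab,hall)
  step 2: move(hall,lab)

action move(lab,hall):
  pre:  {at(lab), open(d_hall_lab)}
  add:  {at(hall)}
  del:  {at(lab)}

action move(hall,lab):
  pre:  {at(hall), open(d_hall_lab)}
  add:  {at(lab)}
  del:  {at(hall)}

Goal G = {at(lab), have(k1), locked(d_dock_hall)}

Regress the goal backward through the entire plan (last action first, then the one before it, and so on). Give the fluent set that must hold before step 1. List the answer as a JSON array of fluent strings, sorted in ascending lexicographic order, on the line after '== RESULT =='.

Work backward from the goal:
  through step 2 (move(hall,lab)): drop {at(lab)}, keep {have(k1), locked(d_dock_hall)}, require {at(hall), open(d_hall_lab)}
    → {at(hall), have(k1), locked(d_dock_hall), open(d_hall_lab)}
  through step 1 (move(lab,hall)): drop {at(hall)}, keep {have(k1), locked(d_dock_hall), open(d_hall_lab)}, require {at(lab), open(d_hall_lab)}
    → {at(lab), have(k1), locked(d_dock_hall), open(d_hall_lab)}

== RESULT ==
["at(lab)", "have(k1)", "locked(d_dock_hall)", "open(d_hall_lab)"]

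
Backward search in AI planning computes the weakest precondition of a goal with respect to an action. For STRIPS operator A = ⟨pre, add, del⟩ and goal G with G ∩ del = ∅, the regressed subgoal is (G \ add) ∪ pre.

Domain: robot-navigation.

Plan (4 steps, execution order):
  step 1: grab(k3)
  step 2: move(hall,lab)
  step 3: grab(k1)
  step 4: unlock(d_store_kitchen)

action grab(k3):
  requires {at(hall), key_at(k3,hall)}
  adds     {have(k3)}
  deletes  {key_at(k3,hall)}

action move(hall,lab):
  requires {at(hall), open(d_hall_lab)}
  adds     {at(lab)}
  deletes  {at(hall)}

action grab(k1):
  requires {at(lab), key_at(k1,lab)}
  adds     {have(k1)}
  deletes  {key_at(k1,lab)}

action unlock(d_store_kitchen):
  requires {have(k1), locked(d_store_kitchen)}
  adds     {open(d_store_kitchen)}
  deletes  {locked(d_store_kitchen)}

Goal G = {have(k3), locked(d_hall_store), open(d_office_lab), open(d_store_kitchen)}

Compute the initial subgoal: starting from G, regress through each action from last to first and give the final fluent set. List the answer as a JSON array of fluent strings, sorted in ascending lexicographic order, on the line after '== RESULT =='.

Regress step by step:
  through step 4 (unlock(d_store_kitchen)): drop {open(d_store_kitchen)}, keep {have(k3), locked(d_hall_store), open(d_office_lab)}, require {have(k1), locked(d_store_kitchen)}
    → {have(k1), have(k3), locked(d_hall_store), locked(d_store_kitchen), open(d_office_lab)}
  through step 3 (grab(k1)): drop {have(k1)}, keep {have(k3), locked(d_hall_store), locked(d_store_kitchen), open(d_office_lab)}, require {at(lab), key_at(k1,lab)}
    → {at(lab), have(k3), key_at(k1,lab), locked(d_hall_store), locked(d_store_kitchen), open(d_office_lab)}
  through step 2 (move(hall,lab)): drop {at(lab)}, keep {have(k3), key_at(k1,lab), locked(d_hall_store), locked(d_store_kitchen), open(d_office_lab)}, require {at(hall), open(d_hall_lab)}
    → {at(hall), have(k3), key_at(k1,lab), locked(d_hall_store), locked(d_store_kitchen), open(d_hall_lab), open(d_office_lab)}
  through step 1 (grab(k3)): drop {have(k3)}, keep {at(hall), key_at(k1,lab), locked(d_hall_store), locked(d_store_kitchen), open(d_hall_lab), open(d_office_lab)}, require {at(hall), key_at(k3,hall)}
    → {at(hall), key_at(k1,lab), key_at(k3,hall), locked(d_hall_store), locked(d_store_kitchen), open(d_hall_lab), open(d_office_lab)}

== RESULT ==
["at(hall)", "key_at(k1,lab)", "key_at(k3,hall)", "locked(d_hall_store)", "locked(d_store_kitchen)", "open(d_hall_lab)", "open(d_office_lab)"]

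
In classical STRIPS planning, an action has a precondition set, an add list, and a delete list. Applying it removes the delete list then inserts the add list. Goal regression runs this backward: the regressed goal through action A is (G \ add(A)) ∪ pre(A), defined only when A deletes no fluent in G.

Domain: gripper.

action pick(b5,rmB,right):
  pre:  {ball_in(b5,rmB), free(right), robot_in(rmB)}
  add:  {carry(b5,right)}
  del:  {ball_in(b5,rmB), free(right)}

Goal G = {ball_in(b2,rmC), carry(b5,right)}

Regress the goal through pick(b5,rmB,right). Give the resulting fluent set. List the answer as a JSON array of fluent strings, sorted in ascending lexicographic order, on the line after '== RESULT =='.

Regress:
  G ∩ del = {}  (empty — regression defined)
  G \ add = {ball_in(b2,rmC), carry(b5,right)} \ {carry(b5,right)} = {ball_in(b2,rmC)}
  ∪ pre   = {ball_in(b2,rmC)} ∪ {ball_in(b5,rmB), free(right), robot_in(rmB)}
          = {ball_in(b2,rmC), ball_in(b5,rmB), free(right), robot_in(rmB)}

== RESULT ==
["ball_in(b2,rmC)", "ball_in(b5,rmB)", "free(right)", "robot_in(rmB)"]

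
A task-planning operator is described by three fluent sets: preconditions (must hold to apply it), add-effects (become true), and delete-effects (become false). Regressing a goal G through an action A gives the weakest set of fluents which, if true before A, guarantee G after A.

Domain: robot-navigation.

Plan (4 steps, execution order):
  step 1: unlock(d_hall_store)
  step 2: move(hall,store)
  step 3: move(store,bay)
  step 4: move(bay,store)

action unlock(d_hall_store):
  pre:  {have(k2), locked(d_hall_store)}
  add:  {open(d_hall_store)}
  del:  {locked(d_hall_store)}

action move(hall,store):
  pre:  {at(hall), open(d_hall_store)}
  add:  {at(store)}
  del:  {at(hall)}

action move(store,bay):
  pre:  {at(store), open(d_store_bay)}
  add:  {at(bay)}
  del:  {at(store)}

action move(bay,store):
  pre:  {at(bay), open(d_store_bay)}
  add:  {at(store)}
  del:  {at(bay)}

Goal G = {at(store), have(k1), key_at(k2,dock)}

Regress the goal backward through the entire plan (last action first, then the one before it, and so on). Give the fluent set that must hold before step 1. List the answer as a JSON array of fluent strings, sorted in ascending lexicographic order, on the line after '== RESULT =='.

Work backward from the goal:
  through step 4 (move(bay,store)): drop {at(store)}, keep {have(k1), key_at(k2,dock)}, require {at(bay), open(d_store_bay)}
    → {at(bay), have(k1), key_at(k2,dock), open(d_store_bay)}
  through step 3 (move(store,bay)): drop {at(bay)}, keep {have(k1), key_at(k2,dock), open(d_store_bay)}, require {at(store), open(d_store_bay)}
    → {at(store), have(k1), key_at(k2,dock), open(d_store_bay)}
  through step 2 (move(hall,store)): drop {at(store)}, keep {have(k1), key_at(k2,dock), open(d_store_bay)}, require {at(hall), open(d_hall_store)}
    → {at(hall), have(k1), key_at(k2,dock), open(d_hall_store), open(d_store_bay)}
  through step 1 (unlock(d_hall_store)): drop {open(d_hall_store)}, keep {at(hall), have(k1), key_at(k2,dock), open(d_store_bay)}, require {have(k2), locked(d_hall_store)}
    → {at(hall), have(k1), have(k2), key_at(k2,dock), locked(d_hall_store), open(d_store_bay)}

== RESULT ==
["at(hall)", "have(k1)", "have(k2)", "key_at(k2,dock)", "locked(d_hall_store)", "open(d_store_bay)"]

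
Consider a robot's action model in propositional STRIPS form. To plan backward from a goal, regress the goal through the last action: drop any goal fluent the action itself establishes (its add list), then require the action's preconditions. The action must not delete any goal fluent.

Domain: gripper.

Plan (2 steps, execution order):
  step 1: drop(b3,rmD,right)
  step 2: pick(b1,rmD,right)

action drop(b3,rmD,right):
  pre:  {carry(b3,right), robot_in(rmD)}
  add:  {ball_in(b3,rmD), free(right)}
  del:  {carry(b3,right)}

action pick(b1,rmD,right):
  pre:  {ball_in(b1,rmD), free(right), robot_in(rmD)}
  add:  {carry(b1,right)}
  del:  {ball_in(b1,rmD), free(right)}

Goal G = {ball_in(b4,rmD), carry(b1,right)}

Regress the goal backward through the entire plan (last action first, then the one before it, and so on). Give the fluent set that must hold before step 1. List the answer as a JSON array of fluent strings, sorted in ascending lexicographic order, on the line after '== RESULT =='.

Work backward from the goal:
  through step 2 (pick(b1,rmD,right)): drop {carry(b1,right)}, keep {ball_in(b4,rmD)}, require {ball_in(b1,rmD), free(right), robot_in(rmD)}
    → {ball_in(b1,rmD), ball_in(b4,rmD), free(right), robot_in(rmD)}
  through step 1 (drop(b3,rmD,right)): drop {free(right)}, keep {ball_in(b1,rmD), ball_in(b4,rmD), robot_in(rmD)}, require {carry(b3,right), robot_in(rmD)}
    → {ball_in(b1,rmD), ball_in(b4,rmD), carry(b3,right), robot_in(rmD)}

== RESULT ==
["ball_in(b1,rmD)", "ball_in(b4,rmD)", "carry(b3,right)", "robot_in(rmD)"]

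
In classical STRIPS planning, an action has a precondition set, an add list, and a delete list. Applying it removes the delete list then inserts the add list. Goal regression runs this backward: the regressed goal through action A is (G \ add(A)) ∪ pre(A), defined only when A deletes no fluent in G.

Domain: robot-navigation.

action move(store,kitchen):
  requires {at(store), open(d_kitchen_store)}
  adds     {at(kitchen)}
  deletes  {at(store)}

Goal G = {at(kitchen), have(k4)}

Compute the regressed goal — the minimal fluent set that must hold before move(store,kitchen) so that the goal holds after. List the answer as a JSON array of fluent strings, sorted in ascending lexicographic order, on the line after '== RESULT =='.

Compute (G \ add) ∪ pre:
  G ∩ del = {}  (empty — regression defined)
  G \ add = {at(kitchen), have(k4)} \ {at(kitchen)} = {have(k4)}
  ∪ pre   = {have(k4)} ∪ {at(store), open(d_kitchen_store)}
          = {at(store), have(k4), open(d_kitchen_store)}

== RESULT ==
["at(store)", "have(k4)", "open(d_kitchen_store)"]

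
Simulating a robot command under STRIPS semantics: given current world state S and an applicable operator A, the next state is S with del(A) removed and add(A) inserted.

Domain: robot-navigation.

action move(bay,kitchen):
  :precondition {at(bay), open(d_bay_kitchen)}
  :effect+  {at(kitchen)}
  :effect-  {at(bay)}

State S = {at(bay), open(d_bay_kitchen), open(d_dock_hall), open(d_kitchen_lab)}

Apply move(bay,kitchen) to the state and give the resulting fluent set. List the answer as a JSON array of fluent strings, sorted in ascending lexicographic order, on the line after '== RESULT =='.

Compute (S \ del) ∪ add:
  pre ⊆ S: {at(bay), open(d_bay_kitchen)} ⊆ S  — applicable
  S \ del = {open(d_bay_kitchen), open(d_dock_hall), open(d_kitchen_lab)}
  ∪ add   = {at(kitchen), open(d_bay_kitchen), open(d_dock_hall), open(d_kitchen_lab)}

== RESULT ==
["at(kitchen)", "open(d_bay_kitchen)", "open(d_dock_hall)", "open(d_kitchen_lab)"]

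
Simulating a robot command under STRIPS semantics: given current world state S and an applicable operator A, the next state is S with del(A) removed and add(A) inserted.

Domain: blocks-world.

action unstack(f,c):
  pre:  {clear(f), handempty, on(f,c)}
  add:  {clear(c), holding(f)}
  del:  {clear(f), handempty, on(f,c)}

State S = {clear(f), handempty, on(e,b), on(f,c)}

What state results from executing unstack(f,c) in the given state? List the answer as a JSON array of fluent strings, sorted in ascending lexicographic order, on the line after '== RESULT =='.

Progress:
  pre ⊆ S: {clear(f), handempty, on(f,c)} ⊆ S  — applicable
  S \ del = {on(e,b)}
  ∪ add   = {clear(c), holding(f), on(e,b)}

== RESULT ==
["clear(c)", "holding(f)", "on(e,b)"]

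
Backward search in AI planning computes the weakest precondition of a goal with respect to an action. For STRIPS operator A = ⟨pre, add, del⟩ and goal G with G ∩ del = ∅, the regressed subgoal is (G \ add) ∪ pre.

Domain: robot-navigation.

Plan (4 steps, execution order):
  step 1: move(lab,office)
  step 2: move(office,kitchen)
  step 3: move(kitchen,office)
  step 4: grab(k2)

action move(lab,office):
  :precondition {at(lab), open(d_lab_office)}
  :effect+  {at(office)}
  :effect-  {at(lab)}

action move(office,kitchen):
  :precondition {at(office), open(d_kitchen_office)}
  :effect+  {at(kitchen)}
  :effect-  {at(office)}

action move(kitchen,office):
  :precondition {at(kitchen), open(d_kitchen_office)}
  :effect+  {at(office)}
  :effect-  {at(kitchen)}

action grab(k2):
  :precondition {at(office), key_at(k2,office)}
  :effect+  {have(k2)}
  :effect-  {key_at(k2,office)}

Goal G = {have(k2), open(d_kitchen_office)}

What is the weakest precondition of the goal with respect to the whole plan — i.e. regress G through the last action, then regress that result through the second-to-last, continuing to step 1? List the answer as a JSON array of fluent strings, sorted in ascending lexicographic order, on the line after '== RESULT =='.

Work backward from the goal:
  through step 4 (grab(k2)): drop {have(k2)}, keep {open(d_kitchen_office)}, require {at(office), key_at(k2,office)}
    → {at(office), key_at(k2,office), open(d_kitchen_office)}
  through step 3 (move(kitchen,office)): drop {at(office)}, keep {key_at(k2,office), open(d_kitchen_office)}, require {at(kitchen), open(d_kitchen_office)}
    → {at(kitchen), key_at(k2,office), open(d_kitchen_office)}
  through step 2 (move(office,kitchen)): drop {at(kitchen)}, keep {key_at(k2,office), open(d_kitchen_office)}, require {at(office), open(d_kitchen_office)}
    → {at(office), key_at(k2,office), open(d_kitchen_office)}
  through step 1 (move(lab,office)): drop {at(office)}, keep {key_at(k2,office), open(d_kitchen_office)}, require {at(lab), open(d_lab_office)}
    → {at(lab), key_at(k2,office), open(d_kitchen_office), open(d_lab_office)}

== RESULT ==
["at(lab)", "key_at(k2,office)", "open(d_kitchen_office)", "open(d_lab_office)"]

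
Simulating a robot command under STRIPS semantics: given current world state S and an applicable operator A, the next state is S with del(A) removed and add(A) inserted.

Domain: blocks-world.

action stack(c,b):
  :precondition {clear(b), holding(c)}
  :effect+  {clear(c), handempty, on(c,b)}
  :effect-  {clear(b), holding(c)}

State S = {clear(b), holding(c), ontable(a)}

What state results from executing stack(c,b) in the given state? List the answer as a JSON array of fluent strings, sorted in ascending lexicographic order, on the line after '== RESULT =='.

Progress:
  pre ⊆ S: {clear(b), holding(c)} ⊆ S  — applicable
  S \ del = {ontable(a)}
  ∪ add   = {clear(c), handempty, on(c,b), ontable(a)}

== RESULT ==
["clear(c)", "handempty", "on(c,b)", "ontable(a)"]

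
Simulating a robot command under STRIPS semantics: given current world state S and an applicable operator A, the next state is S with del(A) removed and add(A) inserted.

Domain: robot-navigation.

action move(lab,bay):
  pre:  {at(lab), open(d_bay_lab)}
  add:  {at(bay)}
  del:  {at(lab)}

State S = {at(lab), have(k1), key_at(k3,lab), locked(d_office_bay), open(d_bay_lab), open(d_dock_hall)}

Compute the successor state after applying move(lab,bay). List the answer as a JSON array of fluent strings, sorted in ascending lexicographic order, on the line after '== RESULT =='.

Compute (S \ del) ∪ add:
  pre ⊆ S: {at(lab), open(d_bay_lab)} ⊆ S  — applicable
  S \ del = {have(k1), key_at(k3,lab), locked(d_office_bay), open(d_bay_lab), open(d_dock_hall)}
  ∪ add   = {at(bay), have(k1), key_at(k3,lab), locked(d_office_bay), open(d_bay_lab), open(d_dock_hall)}

== RESULT ==
["at(bay)", "have(k1)", "key_at(k3,lab)", "locked(d_office_bay)", "open(d_bay_lab)", "open(d_dock_hall)"]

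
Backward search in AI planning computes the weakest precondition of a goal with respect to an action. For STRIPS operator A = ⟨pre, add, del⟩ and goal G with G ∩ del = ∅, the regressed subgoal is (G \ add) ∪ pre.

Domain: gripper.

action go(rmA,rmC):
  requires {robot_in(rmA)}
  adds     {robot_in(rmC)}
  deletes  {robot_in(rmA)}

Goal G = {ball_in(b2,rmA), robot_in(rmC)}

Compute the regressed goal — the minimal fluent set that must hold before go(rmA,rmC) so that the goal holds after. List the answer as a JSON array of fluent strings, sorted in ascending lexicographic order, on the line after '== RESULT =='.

Compute (G \ add) ∪ pre:
  G ∩ del = {}  (empty — regression defined)
  G \ add = {ball_in(b2,rmA), robot_in(rmC)} \ {robot_in(rmC)} = {ball_in(b2,rmA)}
  ∪ pre   = {ball_in(b2,rmA)} ∪ {robot_in(rmA)}
          = {ball_in(b2,rmA), robot_in(rmA)}

== RESULT ==
["ball_in(b2,rmA)", "robot_in(rmA)"]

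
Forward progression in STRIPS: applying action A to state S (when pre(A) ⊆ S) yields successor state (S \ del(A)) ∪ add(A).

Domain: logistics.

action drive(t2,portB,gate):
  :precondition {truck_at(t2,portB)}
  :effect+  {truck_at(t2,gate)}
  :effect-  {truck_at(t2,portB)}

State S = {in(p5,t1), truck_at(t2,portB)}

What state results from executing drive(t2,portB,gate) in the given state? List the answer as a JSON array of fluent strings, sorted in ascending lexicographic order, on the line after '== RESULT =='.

Progress:
  pre ⊆ S: {truck_at(t2,portB)} ⊆ S  — applicable
  S \ del = {in(p5,t1)}
  ∪ add   = {in(p5,t1), truck_at(t2,gate)}

== RESULT ==
["in(p5,t1)", "truck_at(t2,gate)"]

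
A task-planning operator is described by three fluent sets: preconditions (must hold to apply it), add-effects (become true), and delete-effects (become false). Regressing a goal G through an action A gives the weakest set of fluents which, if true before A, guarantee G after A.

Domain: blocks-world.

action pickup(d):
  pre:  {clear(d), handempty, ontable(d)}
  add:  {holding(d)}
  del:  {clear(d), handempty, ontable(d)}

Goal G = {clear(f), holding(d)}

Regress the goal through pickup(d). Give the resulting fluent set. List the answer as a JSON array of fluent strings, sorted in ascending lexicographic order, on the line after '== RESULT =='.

Regress:
  G ∩ del = {}  (empty — regression defined)
  G \ add = {clear(f), holding(d)} \ {holding(d)} = {clear(f)}
  ∪ pre   = {clear(f)} ∪ {clear(d), handempty, ontable(d)}
          = {clear(d), clear(f), handempty, ontable(d)}

== RESULT ==
["clear(d)", "clear(f)", "handempty", "ontable(d)"]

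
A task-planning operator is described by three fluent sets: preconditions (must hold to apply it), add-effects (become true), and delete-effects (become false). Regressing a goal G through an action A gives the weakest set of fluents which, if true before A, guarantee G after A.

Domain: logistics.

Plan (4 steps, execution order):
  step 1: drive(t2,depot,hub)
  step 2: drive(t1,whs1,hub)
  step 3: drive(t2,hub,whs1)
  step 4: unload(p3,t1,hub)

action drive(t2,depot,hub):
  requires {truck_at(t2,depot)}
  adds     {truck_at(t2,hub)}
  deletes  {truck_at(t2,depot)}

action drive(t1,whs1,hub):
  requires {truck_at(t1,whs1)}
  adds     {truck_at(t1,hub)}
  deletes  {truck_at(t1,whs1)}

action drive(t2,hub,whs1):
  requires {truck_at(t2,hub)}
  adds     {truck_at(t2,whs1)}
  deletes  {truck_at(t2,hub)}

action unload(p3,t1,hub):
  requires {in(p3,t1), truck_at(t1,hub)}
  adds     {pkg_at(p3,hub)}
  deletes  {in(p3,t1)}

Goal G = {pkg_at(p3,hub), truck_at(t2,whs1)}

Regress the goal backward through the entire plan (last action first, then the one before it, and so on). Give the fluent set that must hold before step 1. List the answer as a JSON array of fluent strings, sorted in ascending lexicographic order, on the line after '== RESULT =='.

Work backward from the goal:
  through step 4 (unload(p3,t1,hub)): drop {pkg_at(p3,hub)}, keep {truck_at(t2,whs1)}, require {in(p3,t1), truck_at(t1,hub)}
    → {in(p3,t1), truck_at(t1,hub), truck_at(t2,whs1)}
  through step 3 (drive(t2,hub,whs1)): drop {truck_at(t2,whs1)}, keep {in(p3,t1), truck_at(t1,hub)}, require {truck_at(t2,hub)}
    → {in(p3,t1), truck_at(t1,hub), truck_at(t2,hub)}
  through step 2 (drive(t1,whs1,hub)): drop {truck_at(t1,hub)}, keep {in(p3,t1), truck_at(t2,hub)}, require {truck_at(t1,whs1)}
    → {in(p3,t1), truck_at(t1,whs1), truck_at(t2,hub)}
  through step 1 (drive(t2,depot,hub)): drop {truck_at(t2,hub)}, keep {in(p3,t1), truck_at(t1,whs1)}, require {truck_at(t2,depot)}
    → {in(p3,t1), truck_at(t1,whs1), truck_at(t2,depot)}

== RESULT ==
["in(p3,t1)", "truck_at(t1,whs1)", "truck_at(t2,depot)"]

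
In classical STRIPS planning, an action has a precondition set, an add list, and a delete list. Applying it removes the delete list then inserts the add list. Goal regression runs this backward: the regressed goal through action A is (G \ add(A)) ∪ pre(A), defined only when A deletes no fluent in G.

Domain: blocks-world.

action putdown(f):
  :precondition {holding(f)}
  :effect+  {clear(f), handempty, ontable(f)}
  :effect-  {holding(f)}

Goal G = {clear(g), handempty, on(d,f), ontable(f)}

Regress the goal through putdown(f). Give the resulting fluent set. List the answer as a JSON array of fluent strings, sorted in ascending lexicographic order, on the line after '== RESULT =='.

Compute (G \ add) ∪ pre:
  G ∩ del = {}  (empty — regression defined)
  G \ add = {clear(g), handempty, on(d,f), ontable(f)} \ {clear(f), handempty, ontable(f)} = {clear(g), on(d,f)}
  ∪ pre   = {clear(g), on(d,f)} ∪ {holding(f)}
          = {clear(g), holding(f), on(d,f)}

== RESULT ==
["clear(g)", "holding(f)", "on(d,f)"]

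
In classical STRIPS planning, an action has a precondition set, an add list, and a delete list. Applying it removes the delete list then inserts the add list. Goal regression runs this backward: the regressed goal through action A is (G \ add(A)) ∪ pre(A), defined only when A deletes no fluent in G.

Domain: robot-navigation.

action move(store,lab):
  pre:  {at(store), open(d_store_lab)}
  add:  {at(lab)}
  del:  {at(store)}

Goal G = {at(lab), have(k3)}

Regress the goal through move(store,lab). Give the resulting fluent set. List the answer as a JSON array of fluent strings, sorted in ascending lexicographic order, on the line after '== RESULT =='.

Regress:
  G ∩ del = {}  (empty — regression defined)
  G \ add = {at(lab), have(k3)} \ {at(lab)} = {have(k3)}
  ∪ pre   = {have(k3)} ∪ {at(store), open(d_store_lab)}
          = {at(store), have(k3), open(d_store_lab)}

== RESULT ==
["at(store)", "have(k3)", "open(d_store_lab)"]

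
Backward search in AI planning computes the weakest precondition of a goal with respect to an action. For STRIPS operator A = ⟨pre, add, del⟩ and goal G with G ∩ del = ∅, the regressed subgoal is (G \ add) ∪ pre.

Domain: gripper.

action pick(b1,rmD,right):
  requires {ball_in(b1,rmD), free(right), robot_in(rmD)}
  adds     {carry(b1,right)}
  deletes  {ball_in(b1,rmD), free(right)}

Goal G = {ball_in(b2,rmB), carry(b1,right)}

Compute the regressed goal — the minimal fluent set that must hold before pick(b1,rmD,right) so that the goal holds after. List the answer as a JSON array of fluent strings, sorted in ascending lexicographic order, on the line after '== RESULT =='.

Regress:
  G ∩ del = {}  (empty — regression defined)
  G \ add = {ball_in(b2,rmB), carry(b1,right)} \ {carry(b1,right)} = {ball_in(b2,rmB)}
  ∪ pre   = {ball_in(b2,rmB)} ∪ {ball_in(b1,rmD), free(right), robot_in(rmD)}
          = {ball_in(b1,rmD), ball_in(b2,rmB), free(right), robot_in(rmD)}

== RESULT ==
["ball_in(b1,rmD)", "ball_in(b2,rmB)", "free(right)", "robot_in(rmD)"]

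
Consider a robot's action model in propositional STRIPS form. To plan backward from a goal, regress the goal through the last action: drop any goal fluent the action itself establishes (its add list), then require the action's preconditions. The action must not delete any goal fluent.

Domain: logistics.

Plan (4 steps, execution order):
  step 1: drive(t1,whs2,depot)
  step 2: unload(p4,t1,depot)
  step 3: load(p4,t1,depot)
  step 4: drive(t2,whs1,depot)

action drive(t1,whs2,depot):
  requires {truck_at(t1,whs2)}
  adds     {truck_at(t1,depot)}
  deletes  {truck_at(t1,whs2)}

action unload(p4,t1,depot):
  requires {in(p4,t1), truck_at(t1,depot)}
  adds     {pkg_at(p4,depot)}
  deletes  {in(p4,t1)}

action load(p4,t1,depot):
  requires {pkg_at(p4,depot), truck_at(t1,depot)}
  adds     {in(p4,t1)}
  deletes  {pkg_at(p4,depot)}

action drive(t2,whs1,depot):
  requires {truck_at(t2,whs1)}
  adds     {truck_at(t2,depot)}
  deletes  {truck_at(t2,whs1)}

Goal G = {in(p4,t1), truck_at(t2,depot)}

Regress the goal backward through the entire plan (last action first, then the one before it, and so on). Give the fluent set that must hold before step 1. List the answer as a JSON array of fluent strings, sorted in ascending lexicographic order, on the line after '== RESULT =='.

Regress step by step:
  through step 4 (drive(t2,whs1,depot)): drop {truck_at(t2,depot)}, keep {in(p4,t1)}, require {truck_at(t2,whs1)}
    → {in(p4,t1), truck_at(t2,whs1)}
  through step 3 (load(p4,t1,depot)): drop {in(p4,t1)}, keep {truck_at(t2,whs1)}, require {pkg_at(p4,depot), truck_at(t1,depot)}
    → {pkg_at(p4,depot), truck_at(t1,depot), truck_at(t2,whs1)}
  through step 2 (unload(p4,t1,depot)): drop {pkg_at(p4,depot)}, keep {truck_at(t1,depot), truck_at(t2,whs1)}, require {in(p4,t1), truck_at(t1,depot)}
    → {in(p4,t1), truck_at(t1,depot), truck_at(t2,whs1)}
  through step 1 (drive(t1,whs2,depot)): drop {truck_at(t1,depot)}, keep {in(p4,t1), truck_at(t2,whs1)}, require {truck_at(t1,whs2)}
    → {in(p4,t1), truck_at(t1,whs2), truck_at(t2,whs1)}

== RESULT ==
["in(p4,t1)", "truck_at(t1,whs2)", "truck_at(t2,whs1)"]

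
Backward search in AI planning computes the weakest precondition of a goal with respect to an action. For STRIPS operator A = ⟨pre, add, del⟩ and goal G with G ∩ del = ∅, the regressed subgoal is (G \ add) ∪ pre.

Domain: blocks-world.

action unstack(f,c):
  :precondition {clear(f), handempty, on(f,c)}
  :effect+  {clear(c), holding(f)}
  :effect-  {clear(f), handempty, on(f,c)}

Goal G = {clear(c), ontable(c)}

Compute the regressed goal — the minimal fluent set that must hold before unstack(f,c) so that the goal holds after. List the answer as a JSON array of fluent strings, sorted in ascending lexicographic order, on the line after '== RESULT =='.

Regress:
  G ∩ del = {}  (empty — regression defined)
  G \ add = {clear(c), ontable(c)} \ {clear(c), holding(f)} = {ontable(c)}
  ∪ pre   = {ontable(c)} ∪ {clear(f), handempty, on(f,c)}
          = {clear(f), handempty, on(f,c), ontable(c)}

== RESULT ==
["clear(f)", "handempty", "on(f,c)", "ontable(c)"]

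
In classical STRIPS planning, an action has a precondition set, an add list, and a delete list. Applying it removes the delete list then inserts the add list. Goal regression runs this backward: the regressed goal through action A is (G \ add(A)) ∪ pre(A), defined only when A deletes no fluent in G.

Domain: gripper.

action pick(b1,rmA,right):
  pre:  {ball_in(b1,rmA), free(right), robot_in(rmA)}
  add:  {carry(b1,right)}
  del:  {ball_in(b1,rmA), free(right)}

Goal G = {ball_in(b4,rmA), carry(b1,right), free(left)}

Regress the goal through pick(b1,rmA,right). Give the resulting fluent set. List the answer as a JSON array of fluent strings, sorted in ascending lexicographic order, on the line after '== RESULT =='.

Compute (G \ add) ∪ pre:
  G ∩ del = {}  (empty — regression defined)
  G \ add = {ball_in(b4,rmA), carry(b1,right), free(left)} \ {carry(b1,right)} = {ball_in(b4,rmA), free(left)}
  ∪ pre   = {ball_in(b4,rmA), free(left)} ∪ {ball_in(b1,rmA), free(right), robot_in(rmA)}
          = {ball_in(b1,rmA), ball_in(b4,rmA), free(left), free(right), robot_in(rmA)}

== RESULT ==
["ball_in(b1,rmA)", "ball_in(b4,rmA)", "free(left)", "free(right)", "robot_in(rmA)"]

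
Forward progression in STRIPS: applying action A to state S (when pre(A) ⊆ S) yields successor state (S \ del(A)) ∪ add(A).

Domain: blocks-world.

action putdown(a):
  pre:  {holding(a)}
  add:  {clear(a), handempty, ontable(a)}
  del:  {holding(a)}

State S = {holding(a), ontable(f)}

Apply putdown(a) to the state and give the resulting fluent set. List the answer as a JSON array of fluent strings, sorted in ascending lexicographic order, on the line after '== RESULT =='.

Progress:
  pre ⊆ S: {holding(a)} ⊆ S  — applicable
  S \ del = {ontable(f)}
  ∪ add   = {clear(a), handempty, ontable(a), ontable(f)}

== RESULT ==
["clear(a)", "handempty", "ontable(a)", "ontable(f)"]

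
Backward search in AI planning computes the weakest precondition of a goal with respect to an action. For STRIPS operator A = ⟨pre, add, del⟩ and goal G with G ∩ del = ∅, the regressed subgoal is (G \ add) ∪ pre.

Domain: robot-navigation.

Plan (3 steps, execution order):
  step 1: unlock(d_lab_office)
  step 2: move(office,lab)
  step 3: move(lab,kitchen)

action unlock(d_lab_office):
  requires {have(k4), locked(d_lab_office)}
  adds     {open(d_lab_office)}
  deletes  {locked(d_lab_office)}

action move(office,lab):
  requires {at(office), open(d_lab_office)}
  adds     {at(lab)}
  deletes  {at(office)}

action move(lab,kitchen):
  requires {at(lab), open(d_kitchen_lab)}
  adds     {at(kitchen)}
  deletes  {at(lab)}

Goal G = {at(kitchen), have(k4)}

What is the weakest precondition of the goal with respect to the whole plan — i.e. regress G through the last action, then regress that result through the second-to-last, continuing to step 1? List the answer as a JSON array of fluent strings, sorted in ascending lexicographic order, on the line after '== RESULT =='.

Work backward from the goal:
  through step 3 (move(lab,kitchen)): drop {at(kitchen)}, keep {have(k4)}, require {at(lab), open(d_kitchen_lab)}
    → {at(lab), have(k4), open(d_kitchen_lab)}
  through step 2 (move(office,lab)): drop {at(lab)}, keep {have(k4), open(d_kitchen_lab)}, require {at(office), open(d_lab_office)}
    → {at(office), have(k4), open(d_kitchen_lab), open(d_lab_office)}
  through step 1 (unlock(d_lab_office)): drop {open(d_lab_office)}, keep {at(office), have(k4), open(d_kitchen_lab)}, require {have(k4), locked(d_lab_office)}
    → {at(office), have(k4), locked(d_lab_office), open(d_kitchen_lab)}

== RESULT ==
["at(office)", "have(k4)", "locked(d_lab_office)", "open(d_kitchen_lab)"]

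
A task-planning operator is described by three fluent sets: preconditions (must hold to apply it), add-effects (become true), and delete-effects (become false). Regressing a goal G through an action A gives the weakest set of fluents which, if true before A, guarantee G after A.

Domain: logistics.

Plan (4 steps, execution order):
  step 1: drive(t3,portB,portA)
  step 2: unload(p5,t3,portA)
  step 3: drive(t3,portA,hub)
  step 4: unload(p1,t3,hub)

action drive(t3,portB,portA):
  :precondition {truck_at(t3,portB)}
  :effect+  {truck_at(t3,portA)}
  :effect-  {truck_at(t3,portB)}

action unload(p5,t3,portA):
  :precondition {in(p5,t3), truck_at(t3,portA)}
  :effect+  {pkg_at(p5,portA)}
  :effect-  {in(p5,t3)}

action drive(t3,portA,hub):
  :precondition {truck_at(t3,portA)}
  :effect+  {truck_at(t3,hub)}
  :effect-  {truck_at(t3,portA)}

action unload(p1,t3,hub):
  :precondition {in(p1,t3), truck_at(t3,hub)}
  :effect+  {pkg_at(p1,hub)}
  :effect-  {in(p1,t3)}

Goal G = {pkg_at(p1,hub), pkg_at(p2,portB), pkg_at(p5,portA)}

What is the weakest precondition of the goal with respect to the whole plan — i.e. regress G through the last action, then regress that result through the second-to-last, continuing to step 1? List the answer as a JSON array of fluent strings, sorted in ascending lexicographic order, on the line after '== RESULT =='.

Regress step by step:
  through step 4 (unload(p1,t3,hub)): drop {pkg_at(p1,hub)}, keep {pkg_at(p2,portB), pkg_at(p5,portA)}, require {in(p1,t3), truck_at(t3,hub)}
    → {in(p1,t3), pkg_at(p2,portB), pkg_at(p5,portA), truck_at(t3,hub)}
  through step 3 (drive(t3,portA,hub)): drop {truck_at(t3,hub)}, keep {in(p1,t3), pkg_at(p2,portB), pkg_at(p5,portA)}, require {truck_at(t3,portA)}
    → {in(p1,t3), pkg_at(p2,portB), pkg_at(p5,portA), truck_at(t3,portA)}
  through step 2 (unload(p5,t3,portA)): drop {pkg_at(p5,portA)}, keep {in(p1,t3), pkg_at(p2,portB), truck_at(t3,portA)}, require {in(p5,t3), truck_at(t3,portA)}
    → {in(p1,t3), in(p5,t3), pkg_at(p2,portB), truck_at(t3,portA)}
  through step 1 (drive(t3,portB,portA)): drop {truck_at(t3,portA)}, keep {in(p1,t3), in(p5,t3), pkg_at(p2,portB)}, require {truck_at(t3,portB)}
    → {in(p1,t3), in(p5,t3), pkg_at(p2,portB), truck_at(t3,portB)}

== RESULT ==
["in(p1,t3)", "in(p5,t3)", "pkg_at(p2,portB)", "truck_at(t3,portB)"]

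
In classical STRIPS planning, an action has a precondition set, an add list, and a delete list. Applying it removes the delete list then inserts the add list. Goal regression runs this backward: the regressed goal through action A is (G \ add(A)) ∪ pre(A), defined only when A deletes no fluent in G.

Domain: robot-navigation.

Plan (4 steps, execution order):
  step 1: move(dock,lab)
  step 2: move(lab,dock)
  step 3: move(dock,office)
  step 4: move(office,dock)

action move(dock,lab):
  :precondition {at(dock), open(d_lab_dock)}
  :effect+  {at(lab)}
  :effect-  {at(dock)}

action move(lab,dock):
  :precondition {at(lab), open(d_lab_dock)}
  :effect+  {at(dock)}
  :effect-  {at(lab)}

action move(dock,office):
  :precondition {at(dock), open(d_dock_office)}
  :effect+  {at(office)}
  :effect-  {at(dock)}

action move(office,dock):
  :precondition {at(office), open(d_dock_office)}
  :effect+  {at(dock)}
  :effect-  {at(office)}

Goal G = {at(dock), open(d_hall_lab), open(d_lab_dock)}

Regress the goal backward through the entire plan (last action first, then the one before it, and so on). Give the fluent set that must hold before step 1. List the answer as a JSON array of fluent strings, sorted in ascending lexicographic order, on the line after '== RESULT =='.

Work backward from the goal:
  through step 4 (move(office,dock)): drop {at(dock)}, keep {open(d_hall_lab), open(d_lab_dock)}, require {at(office), open(d_dock_office)}
    → {at(office), open(d_dock_office), open(d_hall_lab), open(d_lab_dock)}
  through step 3 (move(dock,office)): drop {at(office)}, keep {open(d_dock_office), open(d_hall_lab), open(d_lab_dock)}, require {at(dock), open(d_dock_office)}
    → {at(dock), open(d_dock_office), open(d_hall_lab), open(d_lab_dock)}
  through step 2 (move(lab,dock)): drop {at(dock)}, keep {open(d_dock_office), open(d_hall_lab), open(d_lab_dock)}, require {at(lab), open(d_lab_dock)}
    → {at(lab), open(d_dock_office), open(d_hall_lab), open(d_lab_dock)}
  through step 1 (move(dock,lab)): drop {at(lab)}, keep {open(d_dock_office), open(d_hall_lab), open(d_lab_dock)}, require {at(dock), open(d_lab_dock)}
    → {at(dock), open(d_dock_office), open(d_hall_lab), open(d_lab_dock)}

== RESULT ==
["at(dock)", "open(d_dock_office)", "open(d_hall_lab)", "open(d_lab_dock)"]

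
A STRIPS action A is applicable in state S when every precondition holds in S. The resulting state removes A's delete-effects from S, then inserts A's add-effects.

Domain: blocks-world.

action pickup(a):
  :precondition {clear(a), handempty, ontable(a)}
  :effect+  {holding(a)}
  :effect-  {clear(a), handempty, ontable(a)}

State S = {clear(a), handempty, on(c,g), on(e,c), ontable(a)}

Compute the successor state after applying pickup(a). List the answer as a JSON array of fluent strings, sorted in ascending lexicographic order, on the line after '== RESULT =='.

Progress:
  pre ⊆ S: {clear(a), handempty, ontable(a)} ⊆ S  — applicable
  S \ del = {on(c,g), on(e,c)}
  ∪ add   = {holding(a), on(c,g), on(e,c)}

== RESULT ==
["holding(a)", "on(c,g)", "on(e,c)"]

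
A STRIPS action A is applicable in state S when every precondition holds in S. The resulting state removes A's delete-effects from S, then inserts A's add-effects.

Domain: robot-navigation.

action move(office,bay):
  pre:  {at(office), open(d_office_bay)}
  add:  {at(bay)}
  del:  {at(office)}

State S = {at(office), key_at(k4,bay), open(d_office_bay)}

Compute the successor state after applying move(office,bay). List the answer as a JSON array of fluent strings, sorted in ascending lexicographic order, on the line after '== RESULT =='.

Progress:
  pre ⊆ S: {at(office), open(d_office_bay)} ⊆ S  — applicable
  S \ del = {key_at(k4,bay), open(d_office_bay)}
  ∪ add   = {at(bay), key_at(k4,bay), open(d_office_bay)}

== RESULT ==
["at(bay)", "key_at(k4,bay)", "open(d_office_bay)"]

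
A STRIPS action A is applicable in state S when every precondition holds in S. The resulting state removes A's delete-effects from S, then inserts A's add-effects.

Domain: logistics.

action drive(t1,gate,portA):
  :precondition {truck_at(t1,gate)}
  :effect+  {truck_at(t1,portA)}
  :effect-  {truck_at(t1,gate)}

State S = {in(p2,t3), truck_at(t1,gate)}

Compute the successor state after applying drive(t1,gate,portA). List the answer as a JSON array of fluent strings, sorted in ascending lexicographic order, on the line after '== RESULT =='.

Compute (S \ del) ∪ add:
  pre ⊆ S: {truck_at(t1,gate)} ⊆ S  — applicable
  S \ del = {in(p2,t3)}
  ∪ add   = {in(p2,t3), truck_at(t1,portA)}

== RESULT ==
["in(p2,t3)", "truck_at(t1,portA)"]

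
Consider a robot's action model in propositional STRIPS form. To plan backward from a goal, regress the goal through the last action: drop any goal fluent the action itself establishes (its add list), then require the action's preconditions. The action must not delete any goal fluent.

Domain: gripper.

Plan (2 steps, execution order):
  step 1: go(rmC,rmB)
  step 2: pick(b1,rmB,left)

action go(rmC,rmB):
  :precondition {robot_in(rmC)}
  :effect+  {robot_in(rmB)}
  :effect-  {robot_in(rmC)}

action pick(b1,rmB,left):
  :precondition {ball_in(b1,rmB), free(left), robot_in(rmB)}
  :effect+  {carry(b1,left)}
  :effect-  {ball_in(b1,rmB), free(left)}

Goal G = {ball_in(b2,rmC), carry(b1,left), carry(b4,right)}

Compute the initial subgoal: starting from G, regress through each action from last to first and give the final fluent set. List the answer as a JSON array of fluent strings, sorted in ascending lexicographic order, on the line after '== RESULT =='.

Work backward from the goal:
  through step 2 (pick(b1,rmB,left)): drop {carry(b1,left)}, keep {ball_in(b2,rmC), carry(b4,right)}, require {ball_in(b1,rmB), free(left), robot_in(rmB)}
    → {ball_in(b1,rmB), ball_in(b2,rmC), carry(b4,right), free(left), robot_in(rmB)}
  through step 1 (go(rmC,rmB)): drop {robot_in(rmB)}, keep {ball_in(b1,rmB), ball_in(b2,rmC), carry(b4,right), free(left)}, require {robot_in(rmC)}
    → {ball_in(b1,rmB), ball_in(b2,rmC), carry(b4,right), free(left), robot_in(rmC)}

== RESULT ==
["ball_in(b1,rmB)", "ball_in(b2,rmC)", "carry(b4,right)", "free(left)", "robot_in(rmC)"]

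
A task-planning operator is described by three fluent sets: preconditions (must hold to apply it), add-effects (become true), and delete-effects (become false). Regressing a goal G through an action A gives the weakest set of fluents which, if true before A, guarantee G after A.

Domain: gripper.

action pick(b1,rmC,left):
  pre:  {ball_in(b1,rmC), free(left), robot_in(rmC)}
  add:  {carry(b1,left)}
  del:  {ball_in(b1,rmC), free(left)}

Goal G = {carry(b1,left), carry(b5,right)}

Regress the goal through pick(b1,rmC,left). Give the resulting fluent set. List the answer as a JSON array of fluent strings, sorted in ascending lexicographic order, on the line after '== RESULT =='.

Compute (G \ add) ∪ pre:
  G ∩ del = {}  (empty — regression defined)
  G \ add = {carry(b1,left), carry(b5,right)} \ {carry(b1,left)} = {carry(b5,right)}
  ∪ pre   = {carry(b5,right)} ∪ {ball_in(b1,rmC), free(left), robot_in(rmC)}
          = {ball_in(b1,rmC), carry(b5,right), free(left), robot_in(rmC)}

== RESULT ==
["ball_in(b1,rmC)", "carry(b5,right)", "free(left)", "robot_in(rmC)"]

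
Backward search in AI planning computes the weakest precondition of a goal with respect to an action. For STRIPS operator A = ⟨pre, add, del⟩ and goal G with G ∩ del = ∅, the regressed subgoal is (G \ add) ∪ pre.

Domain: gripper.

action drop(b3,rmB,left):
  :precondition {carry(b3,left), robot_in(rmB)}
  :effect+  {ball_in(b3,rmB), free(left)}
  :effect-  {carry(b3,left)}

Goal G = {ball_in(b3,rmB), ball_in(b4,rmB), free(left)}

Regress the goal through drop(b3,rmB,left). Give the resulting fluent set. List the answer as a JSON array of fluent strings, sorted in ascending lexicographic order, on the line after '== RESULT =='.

Compute (G \ add) ∪ pre:
  G ∩ del = {}  (empty — regression defined)
  G \ add = {ball_in(b3,rmB), ball_in(b4,rmB), free(left)} \ {ball_in(b3,rmB), free(left)} = {ball_in(b4,rmB)}
  ∪ pre   = {ball_in(b4,rmB)} ∪ {carry(b3,left), robot_in(rmB)}
          = {ball_in(b4,rmB), carry(b3,left), robot_in(rmB)}

== RESULT ==
["ball_in(b4,rmB)", "carry(b3,left)", "robot_in(rmB)"]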